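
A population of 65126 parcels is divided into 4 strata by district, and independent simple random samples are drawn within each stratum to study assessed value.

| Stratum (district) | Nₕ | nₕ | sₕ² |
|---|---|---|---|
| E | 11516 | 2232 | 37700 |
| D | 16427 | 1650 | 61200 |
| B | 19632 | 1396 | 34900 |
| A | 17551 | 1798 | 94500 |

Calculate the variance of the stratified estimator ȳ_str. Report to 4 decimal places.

Var(ȳ_str) = Σₕ Wₕ²(1 − fₕ)sₕ²/nₕ with Wₕ = Nₕ/N, N = 65126.
E: Wₕ = 0.17682646; term = 0.17682646²·(1 − 0.19381730)·37700/2232 = 0.42577008.
D: Wₕ = 0.25223413; term = 0.25223413²·(1 − 0.10044439)·61200/1650 = 2.1227713.
B: Wₕ = 0.30144643; term = 0.30144643²·(1 − 0.07110839)·34900/1396 = 2.1102083.
A: Wₕ = 0.26949298; term = 0.26949298²·(1 − 0.10244431)·94500/1798 = 3.4260875.
Sum = 8.0848372.

8.0848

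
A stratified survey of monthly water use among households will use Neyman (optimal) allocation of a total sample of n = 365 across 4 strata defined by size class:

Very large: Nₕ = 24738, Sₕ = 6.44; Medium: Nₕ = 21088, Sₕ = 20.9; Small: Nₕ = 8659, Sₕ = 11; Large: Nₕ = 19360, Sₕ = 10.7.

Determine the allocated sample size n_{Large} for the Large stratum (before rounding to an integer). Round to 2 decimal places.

83.78

Neyman allocation: nₕ = n·NₕSₕ / Σⱼ NⱼSⱼ.
Σ NⱼSⱼ = 24738·6.44 + 21088·20.9 + 8659·11 + 19360·10.7 = 902452.92.
n_{Large} = 365·19360·10.7 / 902452.92 = 83.78.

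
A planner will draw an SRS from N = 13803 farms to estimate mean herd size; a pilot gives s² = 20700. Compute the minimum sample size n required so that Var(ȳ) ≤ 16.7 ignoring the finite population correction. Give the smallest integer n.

1240

Without fpc, n₀ = s²/D = 20700/16.7 = 1239.5210.
Rounding up, n = 1240.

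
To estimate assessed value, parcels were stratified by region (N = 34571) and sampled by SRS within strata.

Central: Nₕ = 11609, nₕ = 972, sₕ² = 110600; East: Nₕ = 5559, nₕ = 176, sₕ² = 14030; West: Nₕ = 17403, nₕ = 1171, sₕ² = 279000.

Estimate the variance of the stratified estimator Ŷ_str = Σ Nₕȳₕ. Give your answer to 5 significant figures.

8.3741 × 10^10

Var(Ŷ_str) = Σₕ Nₕ²(1 − fₕ)sₕ²/nₕ.
Central: 11609²·(1 − 972/11609)·110600/972 = 1.4050858 × 10^10.
East: 5559²·(1 − 176/5559)·14030/176 = 2.3854266 × 10^9.
West: 17403²·(1 − 1171/17403)·279000/1171 = 6.7304401 × 10^10.
Sum = 8.3740686 × 10^10.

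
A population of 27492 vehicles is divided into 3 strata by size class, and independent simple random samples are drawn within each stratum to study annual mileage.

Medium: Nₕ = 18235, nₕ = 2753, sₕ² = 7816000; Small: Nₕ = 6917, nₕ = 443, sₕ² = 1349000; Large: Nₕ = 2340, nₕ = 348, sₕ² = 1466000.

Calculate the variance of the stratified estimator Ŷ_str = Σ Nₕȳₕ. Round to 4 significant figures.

9.575 × 10^11

Var(Ŷ_str) = Σₕ Nₕ²(1 − fₕ)sₕ²/nₕ.
Medium: 18235²·(1 − 2753/18235)·7816000/2753 = 8.0151411 × 10^11.
Small: 6917²·(1 − 443/6917)·1349000/443 = 1.3636367 × 10^11.
Large: 2340²·(1 − 348/2340)·1466000/348 = 1.9636312 × 10^10.
Sum = 9.5751409 × 10^11.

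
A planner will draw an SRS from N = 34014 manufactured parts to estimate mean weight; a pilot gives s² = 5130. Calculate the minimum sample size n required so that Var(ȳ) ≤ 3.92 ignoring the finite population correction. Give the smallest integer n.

Without fpc, n₀ = s²/D = 5130/3.92 = 1308.6735.
Rounding up, n = 1309.

1309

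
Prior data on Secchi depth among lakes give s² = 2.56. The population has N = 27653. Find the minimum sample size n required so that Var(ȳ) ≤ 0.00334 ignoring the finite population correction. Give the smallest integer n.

Without fpc, n₀ = s²/D = 2.56/0.00334 = 766.4671.
Rounding up, n = 767.

767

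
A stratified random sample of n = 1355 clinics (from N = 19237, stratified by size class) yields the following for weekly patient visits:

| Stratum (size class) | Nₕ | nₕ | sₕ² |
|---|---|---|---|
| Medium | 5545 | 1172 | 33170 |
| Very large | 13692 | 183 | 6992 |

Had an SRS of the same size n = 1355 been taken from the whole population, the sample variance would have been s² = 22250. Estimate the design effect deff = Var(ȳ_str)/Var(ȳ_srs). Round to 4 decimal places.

Var(ȳ_str) = Σ Wₕ²(1−fₕ)sₕ²/nₕ with Wₕ = Nₕ/19237:
  Medium: (5545/19237)²·(1−1172/5545)·33170/1172 = 1.8544887
  Very large: (13692/19237)²·(1−183/13692)·6992/183 = 19.097026
  → Var(ȳ_str) = 20.951515.
Var(ȳ_srs) = (1 − 1355/19237)·22250/1355 = 15.264039.
deff = 20.951515 / 15.264039 = 1.3726.

1.3726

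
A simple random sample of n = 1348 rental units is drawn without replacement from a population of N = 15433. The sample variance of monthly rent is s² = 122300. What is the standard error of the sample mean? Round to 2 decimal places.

Under SRS without replacement, Var(ȳ) = (1 − f)·s²/n with f = n/N = 1348/15433 = 0.08734530.
Var(ȳ) = (1 − 0.08734530)·122300/1348 = 0.91265470·90.727003 = 82.802426.
SE(ȳ) = √(82.802426) = 9.10.

9.10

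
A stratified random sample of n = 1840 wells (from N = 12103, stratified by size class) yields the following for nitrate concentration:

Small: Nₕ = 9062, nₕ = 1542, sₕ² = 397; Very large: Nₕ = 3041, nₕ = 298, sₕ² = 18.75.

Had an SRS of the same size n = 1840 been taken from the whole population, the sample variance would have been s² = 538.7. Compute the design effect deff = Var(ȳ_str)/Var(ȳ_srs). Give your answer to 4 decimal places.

0.4969

Var(ȳ_str) = Σ Wₕ²(1−fₕ)sₕ²/nₕ with Wₕ = Nₕ/12103:
  Small: (9062/12103)²·(1−1542/9062)·397/1542 = 0.11977384
  Very large: (3041/12103)²·(1−298/3041)·18.75/298 = 0.0035829535
  → Var(ȳ_str) = 0.12335679.
Var(ȳ_srs) = (1 − 1840/12103)·538.7/1840 = 0.24826211.
deff = 0.12335679 / 0.24826211 = 0.4969.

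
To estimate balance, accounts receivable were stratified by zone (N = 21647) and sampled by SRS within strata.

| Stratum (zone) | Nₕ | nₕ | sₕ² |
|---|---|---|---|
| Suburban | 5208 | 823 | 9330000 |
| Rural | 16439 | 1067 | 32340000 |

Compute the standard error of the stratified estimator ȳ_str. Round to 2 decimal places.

129.99

Var(ȳ_str) = Σₕ Wₕ²(1 − fₕ)sₕ²/nₕ with Wₕ = Nₕ/N, N = 21647.
Suburban: Wₕ = 0.24058761; term = 0.24058761²·(1 − 0.15802611)·9330000/823 = 552.49321.
Rural: Wₕ = 0.75941239; term = 0.75941239²·(1 − 0.06490662)·32340000/1067 = 16345.038.
Sum = 16897.531.
SE = √(16897.531) = 129.99.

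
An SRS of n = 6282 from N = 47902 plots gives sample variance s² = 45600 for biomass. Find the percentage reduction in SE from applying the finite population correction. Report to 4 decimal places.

f = n/N = 6282/47902 = 0.13114275.
SE_no-fpc = √(s²/n) = 2.6942225; SE_fpc = √((1−f)s²/n) = 2.5113525.
Ratio = √(1−f) = 0.93212513. Reduction = 100·(1 − 0.93212513) = 6.7875%.

6.7875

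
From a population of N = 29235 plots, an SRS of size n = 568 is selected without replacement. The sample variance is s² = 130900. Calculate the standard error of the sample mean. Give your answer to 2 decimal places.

15.03

Under SRS without replacement, Var(ȳ) = (1 − f)·s²/n with f = n/N = 568/29235 = 0.01942877.
Var(ȳ) = (1 − 0.01942877)·130900/568 = 0.98057123·230.45775 = 225.98024.
SE(ȳ) = √(225.98024) = 15.03.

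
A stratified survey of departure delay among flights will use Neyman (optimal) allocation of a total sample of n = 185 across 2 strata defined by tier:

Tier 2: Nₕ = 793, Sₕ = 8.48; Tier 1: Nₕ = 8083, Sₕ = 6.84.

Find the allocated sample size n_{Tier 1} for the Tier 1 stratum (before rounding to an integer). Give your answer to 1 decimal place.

Neyman allocation: nₕ = n·NₕSₕ / Σⱼ NⱼSⱼ.
Σ NⱼSⱼ = 793·8.48 + 8083·6.84 = 62012.36.
n_{Tier 1} = 185·8083·6.84 / 62012.36 = 164.9.

164.9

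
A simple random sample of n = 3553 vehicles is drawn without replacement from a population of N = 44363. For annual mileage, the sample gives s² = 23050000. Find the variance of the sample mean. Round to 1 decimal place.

Under SRS without replacement, Var(ȳ) = (1 − f)·s²/n with f = n/N = 3553/44363 = 0.08008926.
Var(ȳ) = (1 − 0.08008926)·23050000/3553 = 0.91991074·6487.4754 = 5967.8982.

5967.9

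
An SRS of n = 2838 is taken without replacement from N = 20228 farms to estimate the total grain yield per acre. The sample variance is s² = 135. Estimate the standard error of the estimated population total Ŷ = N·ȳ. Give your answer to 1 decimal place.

Var(Ŷ) = N²·Var(ȳ) = N²·(1 − n/N)·s²/n.
f = 2838/20228 = 0.14030057; Var(ȳ) = 0.85969943·135/2838 = 0.040894793.
Var(Ŷ) = 20228² · 0.040894793 = 1.6733004 × 10^7.
SE(Ŷ) = √(1.6733004 × 10^7) = 4090.6.

4090.6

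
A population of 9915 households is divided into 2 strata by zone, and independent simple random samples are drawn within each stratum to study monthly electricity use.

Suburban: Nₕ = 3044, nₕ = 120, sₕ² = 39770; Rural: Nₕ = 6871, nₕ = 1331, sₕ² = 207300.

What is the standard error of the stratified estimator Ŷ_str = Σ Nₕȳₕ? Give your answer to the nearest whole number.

Var(Ŷ_str) = Σₕ Nₕ²(1 − fₕ)sₕ²/nₕ.
Suburban: 3044²·(1 − 120/3044)·39770/120 = 2.9498257 × 10^9.
Rural: 6871²·(1 − 1331/6871)·207300/1331 = 5.9285838 × 10^9.
Sum = 8.8784095 × 10^9.
SE = √(8.8784095 × 10^9) = 94225.

94225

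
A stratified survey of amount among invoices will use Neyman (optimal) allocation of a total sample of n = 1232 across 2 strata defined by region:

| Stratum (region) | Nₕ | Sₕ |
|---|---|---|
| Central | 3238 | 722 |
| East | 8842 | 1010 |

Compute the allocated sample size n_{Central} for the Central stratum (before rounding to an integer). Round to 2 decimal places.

Neyman allocation: nₕ = n·NₕSₕ / Σⱼ NⱼSⱼ.
Σ NⱼSⱼ = 3238·722 + 8842·1010 = 1.1268256 × 10^7.
n_{Central} = 1232·3238·722 / (1.1268256 × 10^7) = 255.60.

255.60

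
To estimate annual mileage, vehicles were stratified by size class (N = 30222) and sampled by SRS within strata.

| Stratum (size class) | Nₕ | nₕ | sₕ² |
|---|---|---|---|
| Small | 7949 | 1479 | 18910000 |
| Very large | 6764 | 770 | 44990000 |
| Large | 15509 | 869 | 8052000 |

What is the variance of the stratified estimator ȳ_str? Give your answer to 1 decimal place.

5616.9

Var(ȳ_str) = Σₕ Wₕ²(1 − fₕ)sₕ²/nₕ with Wₕ = Nₕ/N, N = 30222.
Small: Wₕ = 0.26302032; term = 0.26302032²·(1 − 0.18606114)·18910000/1479 = 719.93573.
Very large: Wₕ = 0.22381047; term = 0.22381047²·(1 − 0.11383797)·44990000/770 = 2593.5773.
Large: Wₕ = 0.51316921; term = 0.51316921²·(1 − 0.05603198)·8052000/869 = 2303.3634.
Sum = 5616.8764.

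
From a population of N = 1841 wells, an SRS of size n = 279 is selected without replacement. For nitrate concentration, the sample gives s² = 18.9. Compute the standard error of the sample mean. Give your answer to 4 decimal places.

0.2397

Under SRS without replacement, Var(ȳ) = (1 − f)·s²/n with f = n/N = 279/1841 = 0.15154807.
Var(ȳ) = (1 − 0.15154807)·18.9/279 = 0.84845193·0.067741935 = 0.057475776.
SE(ȳ) = √(0.057475776) = 0.2397.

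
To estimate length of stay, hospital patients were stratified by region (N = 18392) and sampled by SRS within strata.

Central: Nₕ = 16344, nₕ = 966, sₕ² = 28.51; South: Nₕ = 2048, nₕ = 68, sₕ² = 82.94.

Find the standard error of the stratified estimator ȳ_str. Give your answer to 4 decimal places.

0.1912

Var(ȳ_str) = Σₕ Wₕ²(1 − fₕ)sₕ²/nₕ with Wₕ = Nₕ/N, N = 18392.
Central: Wₕ = 0.88864724; term = 0.88864724²·(1 − 0.05910426)·28.51/966 = 0.021929079.
South: Wₕ = 0.11135276; term = 0.11135276²·(1 − 0.03320312)·82.94/68 = 0.014621514.
Sum = 0.036550593.
SE = √(0.036550593) = 0.1912.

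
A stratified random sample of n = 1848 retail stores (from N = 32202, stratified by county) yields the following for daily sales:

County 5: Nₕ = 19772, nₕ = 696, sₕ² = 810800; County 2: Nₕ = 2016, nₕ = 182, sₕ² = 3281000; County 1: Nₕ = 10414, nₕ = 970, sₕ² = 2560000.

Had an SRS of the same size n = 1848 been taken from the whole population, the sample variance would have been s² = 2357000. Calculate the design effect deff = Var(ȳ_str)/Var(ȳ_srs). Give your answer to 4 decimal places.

Var(ȳ_str) = Σ Wₕ²(1−fₕ)sₕ²/nₕ with Wₕ = Nₕ/32202:
  County 5: (19772/32202)²·(1−696/19772)·810800/696 = 423.71782
  County 2: (2016/32202)²·(1−182/2016)·3281000/182 = 64.277505
  County 1: (10414/32202)²·(1−970/10414)·2560000/970 = 250.30878
  → Var(ȳ_str) = 738.30411.
Var(ȳ_srs) = (1 − 1848/32202)·2357000/1848 = 1202.2387.
deff = 738.30411 / 1202.2387 = 0.6141.

0.6141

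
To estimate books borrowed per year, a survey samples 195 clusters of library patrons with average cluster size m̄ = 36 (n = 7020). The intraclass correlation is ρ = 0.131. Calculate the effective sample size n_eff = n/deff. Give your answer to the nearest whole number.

1257

deff = 1 + (36 − 1)·0.131 = 1 + 4.585 = 5.585.
n_eff = 7020 / 5.585 = 1257.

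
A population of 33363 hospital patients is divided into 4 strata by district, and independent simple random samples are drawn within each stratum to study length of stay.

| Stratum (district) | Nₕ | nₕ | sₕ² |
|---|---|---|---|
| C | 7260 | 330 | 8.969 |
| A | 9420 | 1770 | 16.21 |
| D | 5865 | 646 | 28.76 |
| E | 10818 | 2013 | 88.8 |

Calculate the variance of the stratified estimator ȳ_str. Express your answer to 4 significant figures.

0.006821

Var(ȳ_str) = Σₕ Wₕ²(1 − fₕ)sₕ²/nₕ with Wₕ = Nₕ/N, N = 33363.
C: Wₕ = 0.21760633; term = 0.21760633²·(1 − 0.04545455)·8.969/330 = 0.0012284847.
A: Wₕ = 0.28234871; term = 0.28234871²·(1 − 0.18789809)·16.21/1770 = 5.9291426 × 10^-4.
D: Wₕ = 0.17579354; term = 0.17579354²·(1 − 0.11014493)·28.76/646 = 0.0012242821.
E: Wₕ = 0.32425142; term = 0.32425142²·(1 − 0.18607876)·88.8/2013 = 0.0037749859.
Sum = 0.006820667.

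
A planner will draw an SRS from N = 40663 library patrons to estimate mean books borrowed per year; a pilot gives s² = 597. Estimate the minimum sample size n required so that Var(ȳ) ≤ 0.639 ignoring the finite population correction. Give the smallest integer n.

Without fpc, n₀ = s²/D = 597/0.639 = 934.2723.
Rounding up, n = 935.

935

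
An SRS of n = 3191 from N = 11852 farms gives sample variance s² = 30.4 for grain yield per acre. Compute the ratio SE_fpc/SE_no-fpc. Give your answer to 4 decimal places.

0.8548

f = n/N = 3191/11852 = 0.26923726.
SE_no-fpc = √(s²/n) = 0.097605298; SE_fpc = √((1−f)s²/n) = 0.083437559.
Ratio = √(1−f) = 0.85484662.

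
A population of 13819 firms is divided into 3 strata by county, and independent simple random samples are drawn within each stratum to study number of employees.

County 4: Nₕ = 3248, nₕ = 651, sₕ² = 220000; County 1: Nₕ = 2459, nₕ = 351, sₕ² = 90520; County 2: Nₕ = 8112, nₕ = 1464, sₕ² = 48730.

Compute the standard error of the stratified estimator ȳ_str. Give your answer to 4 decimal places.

Var(ȳ_str) = Σₕ Wₕ²(1 − fₕ)sₕ²/nₕ with Wₕ = Nₕ/N, N = 13819.
County 4: Wₕ = 0.23503871; term = 0.23503871²·(1 − 0.20043103)·220000/651 = 14.927134.
County 1: Wₕ = 0.17794341; term = 0.17794341²·(1 − 0.14274095)·90520/351 = 7.0002465.
County 2: Wₕ = 0.58701787; term = 0.58701787²·(1 − 0.18047337)·48730/1464 = 9.3998528.
Sum = 31.327233.
SE = √(31.327233) = 5.5971.

5.5971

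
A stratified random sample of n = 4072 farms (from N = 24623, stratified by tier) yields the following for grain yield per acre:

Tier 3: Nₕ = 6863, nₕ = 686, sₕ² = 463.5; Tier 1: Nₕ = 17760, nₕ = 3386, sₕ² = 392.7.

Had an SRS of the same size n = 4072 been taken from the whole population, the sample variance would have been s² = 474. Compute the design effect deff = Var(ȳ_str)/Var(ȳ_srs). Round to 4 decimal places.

0.9889

Var(ȳ_str) = Σ Wₕ²(1−fₕ)sₕ²/nₕ with Wₕ = Nₕ/24623:
  Tier 3: (6863/24623)²·(1−686/6863)·463.5/686 = 0.047242763
  Tier 1: (17760/24623)²·(1−3386/17760)·392.7/3386 = 0.048832912
  → Var(ȳ_str) = 0.096075675.
Var(ȳ_srs) = (1 − 4072/24623)·474/4072 = 0.097154421.
deff = 0.096075675 / 0.097154421 = 0.9889.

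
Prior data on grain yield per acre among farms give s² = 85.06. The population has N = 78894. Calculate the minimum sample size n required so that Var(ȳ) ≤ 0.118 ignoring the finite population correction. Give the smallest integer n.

721

Without fpc, n₀ = s²/D = 85.06/0.118 = 720.8475.
Rounding up, n = 721.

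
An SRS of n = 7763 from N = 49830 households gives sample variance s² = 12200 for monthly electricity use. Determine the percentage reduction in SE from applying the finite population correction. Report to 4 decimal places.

8.1191

f = n/N = 7763/49830 = 0.15578968.
SE_no-fpc = √(s²/n) = 1.2536177; SE_fpc = √((1−f)s²/n) = 1.1518355.
Ratio = √(1−f) = 0.91880918. Reduction = 100·(1 − 0.91880918) = 8.1191%.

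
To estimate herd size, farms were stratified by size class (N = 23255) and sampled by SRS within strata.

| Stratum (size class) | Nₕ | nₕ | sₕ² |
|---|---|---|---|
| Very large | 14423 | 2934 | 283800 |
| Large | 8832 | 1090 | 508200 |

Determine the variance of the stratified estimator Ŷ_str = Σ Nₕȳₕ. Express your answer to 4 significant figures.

4.791 × 10^10

Var(Ŷ_str) = Σₕ Nₕ²(1 − fₕ)sₕ²/nₕ.
Very large: 14423²·(1 − 2934/14423)·283800/2934 = 1.6028398 × 10^10.
Large: 8832²·(1 − 1090/8832)·508200/1090 = 3.1880152 × 10^10.
Sum = 4.790855 × 10^10.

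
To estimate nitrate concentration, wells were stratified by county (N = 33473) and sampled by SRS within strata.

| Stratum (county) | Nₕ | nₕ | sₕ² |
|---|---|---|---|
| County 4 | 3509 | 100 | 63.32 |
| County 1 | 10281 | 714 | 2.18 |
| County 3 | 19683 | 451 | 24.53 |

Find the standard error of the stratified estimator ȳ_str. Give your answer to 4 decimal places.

0.1594

Var(ȳ_str) = Σₕ Wₕ²(1 − fₕ)sₕ²/nₕ with Wₕ = Nₕ/N, N = 33473.
County 4: Wₕ = 0.10483076; term = 0.10483076²·(1 − 0.02849815)·63.32/100 = 0.0067602382.
County 1: Wₕ = 0.30714307; term = 0.30714307²·(1 − 0.06944850)·2.18/714 = 2.6802798 × 10^-4.
County 3: Wₕ = 0.58802617; term = 0.58802617²·(1 − 0.02291317)·24.53/451 = 0.018375852.
Sum = 0.025404118.
SE = √(0.025404118) = 0.1594.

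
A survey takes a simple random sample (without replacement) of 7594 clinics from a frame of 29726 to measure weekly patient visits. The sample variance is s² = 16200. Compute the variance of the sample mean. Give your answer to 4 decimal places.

Under SRS without replacement, Var(ȳ) = (1 − f)·s²/n with f = n/N = 7594/29726 = 0.25546659.
Var(ȳ) = (1 − 0.25546659)·16200/7594 = 0.74453341·2.1332631 = 1.5882856.

1.5883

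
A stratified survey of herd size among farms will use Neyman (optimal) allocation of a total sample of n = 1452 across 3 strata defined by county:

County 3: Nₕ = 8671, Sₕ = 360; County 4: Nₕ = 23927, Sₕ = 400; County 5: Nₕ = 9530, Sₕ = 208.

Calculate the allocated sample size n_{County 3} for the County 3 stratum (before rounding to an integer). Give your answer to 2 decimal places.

308.87

Neyman allocation: nₕ = n·NₕSₕ / Σⱼ NⱼSⱼ.
Σ NⱼSⱼ = 8671·360 + 23927·400 + 9530·208 = 1.46746 × 10^7.
n_{County 3} = 1452·8671·360 / (1.46746 × 10^7) = 308.87.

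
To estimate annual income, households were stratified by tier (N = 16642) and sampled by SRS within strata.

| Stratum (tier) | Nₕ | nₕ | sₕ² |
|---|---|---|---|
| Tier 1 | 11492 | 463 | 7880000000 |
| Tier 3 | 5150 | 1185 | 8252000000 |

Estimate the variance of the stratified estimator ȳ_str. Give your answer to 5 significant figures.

Var(ȳ_str) = Σₕ Wₕ²(1 − fₕ)sₕ²/nₕ with Wₕ = Nₕ/N, N = 16642.
Tier 1: Wₕ = 0.69054200; term = 0.69054200²·(1 − 0.04028890)·7880000000/463 = 7.7887174 × 10^6.
Tier 3: Wₕ = 0.30945800; term = 0.30945800²·(1 − 0.23009709)·8252000000/1185 = 513428.83.
Sum = 8.3021462 × 10^6.

8.3021 × 10^6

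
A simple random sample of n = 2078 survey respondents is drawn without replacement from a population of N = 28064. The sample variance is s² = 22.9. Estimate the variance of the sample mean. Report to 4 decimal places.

0.0102

Under SRS without replacement, Var(ȳ) = (1 − f)·s²/n with f = n/N = 2078/28064 = 0.07404504.
Var(ȳ) = (1 − 0.07404504)·22.9/2078 = 0.92595496·0.011020212 = 0.01020422.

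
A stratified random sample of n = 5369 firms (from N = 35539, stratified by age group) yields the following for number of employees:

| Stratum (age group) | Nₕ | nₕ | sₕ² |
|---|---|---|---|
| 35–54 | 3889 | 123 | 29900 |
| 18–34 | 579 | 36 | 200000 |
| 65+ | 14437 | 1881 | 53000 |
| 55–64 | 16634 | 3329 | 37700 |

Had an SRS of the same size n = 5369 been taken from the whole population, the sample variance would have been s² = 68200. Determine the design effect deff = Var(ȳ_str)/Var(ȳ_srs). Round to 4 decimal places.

Var(ȳ_str) = Σ Wₕ²(1−fₕ)sₕ²/nₕ with Wₕ = Nₕ/35539:
  35–54: (3889/35539)²·(1−123/3889)·29900/123 = 2.8188627
  18–34: (579/35539)²·(1−36/579)·200000/36 = 1.382915
  65+: (14437/35539)²·(1−1881/14437)·53000/1881 = 4.0439421
  55–64: (16634/35539)²·(1−3329/16634)·37700/3329 = 1.9843977
  → Var(ȳ_str) = 10.230118.
Var(ȳ_srs) = (1 − 5369/35539)·68200/5369 = 10.783533.
deff = 10.230118 / 10.783533 = 0.9487.

0.9487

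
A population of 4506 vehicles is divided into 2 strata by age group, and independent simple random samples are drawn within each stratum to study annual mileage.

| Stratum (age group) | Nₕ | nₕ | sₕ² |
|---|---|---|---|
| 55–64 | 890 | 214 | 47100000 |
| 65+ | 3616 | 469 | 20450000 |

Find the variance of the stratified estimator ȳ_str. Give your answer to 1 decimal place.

30959.6

Var(ȳ_str) = Σₕ Wₕ²(1 − fₕ)sₕ²/nₕ with Wₕ = Nₕ/N, N = 4506.
55–64: Wₕ = 0.19751443; term = 0.19751443²·(1 − 0.24044944)·47100000/214 = 6521.7097.
65+: Wₕ = 0.80248557; term = 0.80248557²·(1 − 0.12970133)·20450000/469 = 24437.865.
Sum = 30959.575.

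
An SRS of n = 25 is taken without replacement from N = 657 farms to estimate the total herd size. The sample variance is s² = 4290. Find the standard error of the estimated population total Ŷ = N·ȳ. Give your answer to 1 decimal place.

Var(Ŷ) = N²·Var(ȳ) = N²·(1 − n/N)·s²/n.
f = 25/657 = 0.03805175; Var(ȳ) = 0.96194825·4290/25 = 165.07032.
Var(Ŷ) = 657² · 165.07032 = 7.1252439 × 10^7.
SE(Ŷ) = √(7.1252439 × 10^7) = 8441.1.

8441.1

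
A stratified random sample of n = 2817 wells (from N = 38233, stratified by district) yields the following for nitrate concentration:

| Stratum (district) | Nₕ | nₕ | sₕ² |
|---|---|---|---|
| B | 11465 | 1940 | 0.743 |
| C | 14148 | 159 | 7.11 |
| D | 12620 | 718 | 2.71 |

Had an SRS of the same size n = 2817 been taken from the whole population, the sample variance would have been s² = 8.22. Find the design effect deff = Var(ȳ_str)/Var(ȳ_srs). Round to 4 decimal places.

Var(ȳ_str) = Σ Wₕ²(1−fₕ)sₕ²/nₕ with Wₕ = Nₕ/38233:
  B: (11465/38233)²·(1−1940/11465)·0.743/1940 = 2.8612076 × 10^-5
  C: (14148/38233)²·(1−159/14148)·7.11/159 = 0.0060544883
  D: (12620/38233)²·(1−718/12620)·2.71/718 = 3.8783535 × 10^-4
  → Var(ȳ_str) = 0.0064709357.
Var(ȳ_srs) = (1 − 2817/38233)·8.22/2817 = 0.0027030004.
deff = 0.0064709357 / 0.0027030004 = 2.3940.

2.3940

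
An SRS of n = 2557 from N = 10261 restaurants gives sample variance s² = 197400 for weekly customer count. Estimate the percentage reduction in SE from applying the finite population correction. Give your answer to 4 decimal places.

f = n/N = 2557/10261 = 0.24919598.
SE_no-fpc = √(s²/n) = 8.7863442; SE_fpc = √((1−f)s²/n) = 7.6132748.
Ratio = √(1−f) = 0.86648948. Reduction = 100·(1 − 0.86648948) = 13.3511%.

13.3511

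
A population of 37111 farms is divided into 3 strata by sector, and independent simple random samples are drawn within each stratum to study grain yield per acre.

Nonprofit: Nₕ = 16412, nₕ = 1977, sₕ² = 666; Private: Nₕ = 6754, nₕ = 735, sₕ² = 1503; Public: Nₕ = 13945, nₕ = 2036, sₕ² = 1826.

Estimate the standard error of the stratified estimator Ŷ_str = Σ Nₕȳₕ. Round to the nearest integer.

Var(Ŷ_str) = Σₕ Nₕ²(1 − fₕ)sₕ²/nₕ.
Nonprofit: 16412²·(1 − 1977/16412)·666/1977 = 7.9807895 × 10^7.
Private: 6754²·(1 − 735/6754)·1503/735 = 8.3129858 × 10^7.
Public: 13945²·(1 − 2036/13945)·1826/2036 = 1.4894187 × 10^8.
Sum = 3.1187962 × 10^8.
SE = √(3.1187962 × 10^8) = 17660.

17660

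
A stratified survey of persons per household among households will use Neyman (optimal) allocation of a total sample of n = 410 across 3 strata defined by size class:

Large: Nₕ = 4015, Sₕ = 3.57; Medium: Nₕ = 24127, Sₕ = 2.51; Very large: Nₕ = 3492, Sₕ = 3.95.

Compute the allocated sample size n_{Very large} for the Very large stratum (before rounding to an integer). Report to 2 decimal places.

Neyman allocation: nₕ = n·NₕSₕ / Σⱼ NⱼSⱼ.
Σ NⱼSⱼ = 4015·3.57 + 24127·2.51 + 3492·3.95 = 88685.72.
n_{Very large} = 410·3492·3.95 / 88685.72 = 63.77.

63.77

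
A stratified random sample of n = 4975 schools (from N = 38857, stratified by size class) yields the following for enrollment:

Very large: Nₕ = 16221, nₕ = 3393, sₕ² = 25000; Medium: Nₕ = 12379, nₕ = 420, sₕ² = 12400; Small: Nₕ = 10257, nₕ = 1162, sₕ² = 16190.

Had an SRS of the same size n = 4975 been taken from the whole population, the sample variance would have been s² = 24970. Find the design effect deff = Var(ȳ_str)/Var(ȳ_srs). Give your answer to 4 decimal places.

1.0902

Var(ȳ_str) = Σ Wₕ²(1−fₕ)sₕ²/nₕ with Wₕ = Nₕ/38857:
  Very large: (16221/38857)²·(1−3393/16221)·25000/3393 = 1.0154398
  Medium: (12379/38857)²·(1−420/12379)·12400/420 = 2.8947715
  Small: (10257/38857)²·(1−1162/10257)·16190/1162 = 0.86084556
  → Var(ȳ_str) = 4.7710569.
Var(ȳ_srs) = (1 − 4975/38857)·24970/4975 = 4.3764828.
deff = 4.7710569 / 4.3764828 = 1.0902.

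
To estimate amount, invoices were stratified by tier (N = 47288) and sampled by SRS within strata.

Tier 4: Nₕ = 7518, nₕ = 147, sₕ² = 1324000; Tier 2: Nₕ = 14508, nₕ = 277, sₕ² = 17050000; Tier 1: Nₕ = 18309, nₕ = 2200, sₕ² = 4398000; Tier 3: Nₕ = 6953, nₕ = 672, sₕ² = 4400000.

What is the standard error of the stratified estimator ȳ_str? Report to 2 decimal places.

79.36

Var(ȳ_str) = Σₕ Wₕ²(1 − fₕ)sₕ²/nₕ with Wₕ = Nₕ/N, N = 47288.
Tier 4: Wₕ = 0.15898325; term = 0.15898325²·(1 − 0.01955307)·1324000/147 = 223.2017.
Tier 2: Wₕ = 0.30680088; term = 0.30680088²·(1 − 0.01909291)·17050000/277 = 5683.1051.
Tier 1: Wₕ = 0.38718068; term = 0.38718068²·(1 − 0.12015948)·4398000/2200 = 263.67191.
Tier 3: Wₕ = 0.14703519; term = 0.14703519²·(1 − 0.09664893)·4400000/672 = 127.87408.
Sum = 6297.8528.
SE = √(6297.8528) = 79.36.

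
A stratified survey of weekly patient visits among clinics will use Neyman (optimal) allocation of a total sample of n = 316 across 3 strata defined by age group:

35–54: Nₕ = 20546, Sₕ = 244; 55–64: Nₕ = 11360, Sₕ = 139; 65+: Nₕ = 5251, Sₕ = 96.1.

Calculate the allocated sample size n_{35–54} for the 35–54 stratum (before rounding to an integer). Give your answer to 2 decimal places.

Neyman allocation: nₕ = n·NₕSₕ / Σⱼ NⱼSⱼ.
Σ NⱼSⱼ = 20546·244 + 11360·139 + 5251·96.1 = 7.0968851 × 10^6.
n_{35–54} = 316·20546·244 / (7.0968851 × 10^6) = 223.22.

223.22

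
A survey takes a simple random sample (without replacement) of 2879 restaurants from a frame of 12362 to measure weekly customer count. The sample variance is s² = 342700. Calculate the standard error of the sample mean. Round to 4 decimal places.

Under SRS without replacement, Var(ȳ) = (1 − f)·s²/n with f = n/N = 2879/12362 = 0.23289112.
Var(ȳ) = (1 − 0.23289112)·342700/2879 = 0.76710888·119.03439 = 91.312335.
SE(ȳ) = √(91.312335) = 9.5557.

9.5557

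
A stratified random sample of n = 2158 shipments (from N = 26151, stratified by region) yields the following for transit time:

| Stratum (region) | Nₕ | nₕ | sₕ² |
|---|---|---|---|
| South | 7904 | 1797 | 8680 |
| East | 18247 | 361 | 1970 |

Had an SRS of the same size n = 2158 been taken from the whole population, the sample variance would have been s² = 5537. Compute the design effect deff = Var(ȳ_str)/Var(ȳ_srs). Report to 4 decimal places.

1.2511

Var(ȳ_str) = Σ Wₕ²(1−fₕ)sₕ²/nₕ with Wₕ = Nₕ/26151:
  South: (7904/26151)²·(1−1797/7904)·8680/1797 = 0.34093367
  East: (18247/26151)²·(1−361/18247)·1970/361 = 2.6042767
  → Var(ȳ_str) = 2.9452104.
Var(ȳ_srs) = (1 − 2158/26151)·5537/2158 = 2.3540698.
deff = 2.9452104 / 2.3540698 = 1.2511.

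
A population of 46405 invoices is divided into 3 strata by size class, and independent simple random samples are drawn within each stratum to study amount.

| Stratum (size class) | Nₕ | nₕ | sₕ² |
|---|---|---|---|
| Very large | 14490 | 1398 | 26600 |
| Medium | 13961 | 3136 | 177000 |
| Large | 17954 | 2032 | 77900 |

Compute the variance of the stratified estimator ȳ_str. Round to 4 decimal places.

Var(ȳ_str) = Σₕ Wₕ²(1 − fₕ)sₕ²/nₕ with Wₕ = Nₕ/N, N = 46405.
Very large: Wₕ = 0.31225084; term = 0.31225084²·(1 − 0.09648033)·26600/1398 = 1.6761747.
Medium: Wₕ = 0.30085120; term = 0.30085120²·(1 − 0.22462574)·177000/3136 = 3.9610661.
Large: Wₕ = 0.38689796; term = 0.38689796²·(1 − 0.11317812)·77900/2032 = 5.0891241.
Sum = 10.726365.

10.7264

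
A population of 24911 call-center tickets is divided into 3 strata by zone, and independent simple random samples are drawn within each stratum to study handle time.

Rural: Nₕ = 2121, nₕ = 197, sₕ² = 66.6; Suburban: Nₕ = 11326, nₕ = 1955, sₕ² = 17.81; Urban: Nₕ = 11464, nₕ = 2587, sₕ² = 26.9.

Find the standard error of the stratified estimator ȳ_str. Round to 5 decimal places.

0.07407

Var(ȳ_str) = Σₕ Wₕ²(1 − fₕ)sₕ²/nₕ with Wₕ = Nₕ/N, N = 24911.
Rural: Wₕ = 0.08514311; term = 0.08514311²·(1 − 0.09288072)·66.6/197 = 0.0022231636.
Suburban: Wₕ = 0.45465858; term = 0.45465858²·(1 − 0.17261169)·17.81/1955 = 0.0015581072.
Urban: Wₕ = 0.46019831; term = 0.46019831²·(1 − 0.22566294)·26.9/2587 = 0.0017052024.
Sum = 0.0054864732.
SE = √(0.0054864732) = 0.07407.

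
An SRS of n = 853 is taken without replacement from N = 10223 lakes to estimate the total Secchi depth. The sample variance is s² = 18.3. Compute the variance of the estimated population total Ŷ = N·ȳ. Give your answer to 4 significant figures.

2.055 × 10^6

Var(Ŷ) = N²·Var(ȳ) = N²·(1 − n/N)·s²/n.
f = 853/10223 = 0.08343930; Var(ȳ) = 0.91656070·18.3/853 = 0.019663612.
Var(Ŷ) = 10223² · 0.019663612 = 2.0550388 × 10^6.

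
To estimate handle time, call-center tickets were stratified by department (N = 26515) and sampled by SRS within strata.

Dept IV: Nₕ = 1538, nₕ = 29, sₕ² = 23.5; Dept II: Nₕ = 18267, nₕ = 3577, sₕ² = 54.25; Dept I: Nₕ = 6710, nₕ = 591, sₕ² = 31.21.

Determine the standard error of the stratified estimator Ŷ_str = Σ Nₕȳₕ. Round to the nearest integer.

Var(Ŷ_str) = Σₕ Nₕ²(1 − fₕ)sₕ²/nₕ.
Dept IV: 1538²·(1 − 29/1538)·23.5/29 = 1.8806823 × 10^6.
Dept II: 18267²·(1 − 3577/18267)·54.25/3577 = 4.0697696 × 10^6.
Dept I: 6710²·(1 − 591/6710)·31.21/591 = 2.1682495 × 10^6.
Sum = 8.1187014 × 10^6.
SE = √(8.1187014 × 10^6) = 2849.

2849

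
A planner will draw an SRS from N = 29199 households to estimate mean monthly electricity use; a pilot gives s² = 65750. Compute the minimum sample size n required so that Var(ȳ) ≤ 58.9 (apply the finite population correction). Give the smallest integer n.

Without fpc, n₀ = s²/D = 65750/58.9 = 1116.2988.
With fpc, (1 − n/N)·s²/n ≤ D requires n ≥ n₀/(1 + n₀/N) = 1116.2988/(1 + 1116.2988/29199) = 1075.1934.
Rounding up, n = 1076.

1076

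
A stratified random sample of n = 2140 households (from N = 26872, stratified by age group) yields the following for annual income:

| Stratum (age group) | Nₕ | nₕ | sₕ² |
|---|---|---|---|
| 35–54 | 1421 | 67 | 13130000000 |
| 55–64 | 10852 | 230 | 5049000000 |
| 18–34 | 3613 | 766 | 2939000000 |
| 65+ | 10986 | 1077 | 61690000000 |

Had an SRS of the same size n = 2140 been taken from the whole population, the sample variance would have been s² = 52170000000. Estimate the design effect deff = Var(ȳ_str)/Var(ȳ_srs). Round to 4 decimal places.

0.5667

Var(ȳ_str) = Σ Wₕ²(1−fₕ)sₕ²/nₕ with Wₕ = Nₕ/26872:
  35–54: (1421/26872)²·(1−67/1421)·13130000000/67 = 522158.9
  55–64: (10852/26872)²·(1−230/10852)·5049000000/230 = 3.5042383 × 10^6
  18–34: (3613/26872)²·(1−766/3613)·2939000000/766 = 54654.543
  65+: (10986/26872)²·(1−1077/10986)·61690000000/1077 = 8.6351226 × 10^6
  → Var(ȳ_str) = 1.2716174 × 10^7.
Var(ȳ_srs) = (1 − 2140/26872)·52170000000/2140 = 2.2437079 × 10^7.
deff = (1.2716174 × 10^7) / (2.2437079 × 10^7) = 0.5667.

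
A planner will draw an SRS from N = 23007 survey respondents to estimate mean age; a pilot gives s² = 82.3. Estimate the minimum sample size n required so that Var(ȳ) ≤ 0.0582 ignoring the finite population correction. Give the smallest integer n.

1415

Without fpc, n₀ = s²/D = 82.3/0.0582 = 1414.0893.
Rounding up, n = 1415.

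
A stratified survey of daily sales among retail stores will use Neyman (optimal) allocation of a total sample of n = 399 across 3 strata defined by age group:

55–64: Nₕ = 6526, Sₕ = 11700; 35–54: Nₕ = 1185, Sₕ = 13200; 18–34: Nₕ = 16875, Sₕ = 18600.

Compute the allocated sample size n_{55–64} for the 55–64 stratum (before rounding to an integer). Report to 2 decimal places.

75.06

Neyman allocation: nₕ = n·NₕSₕ / Σⱼ NⱼSⱼ.
Σ NⱼSⱼ = 6526·11700 + 1185·13200 + 16875·18600 = 4.058712 × 10^8.
n_{55–64} = 399·6526·11700 / (4.058712 × 10^8) = 75.06.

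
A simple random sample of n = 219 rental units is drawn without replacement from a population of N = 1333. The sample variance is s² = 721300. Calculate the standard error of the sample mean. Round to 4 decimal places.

Under SRS without replacement, Var(ȳ) = (1 − f)·s²/n with f = n/N = 219/1333 = 0.16429107.
Var(ȳ) = (1 − 0.16429107)·721300/219 = 0.83570893·3293.6073 = 2752.497.
SE(ȳ) = √(2752.497) = 52.4642.

52.4642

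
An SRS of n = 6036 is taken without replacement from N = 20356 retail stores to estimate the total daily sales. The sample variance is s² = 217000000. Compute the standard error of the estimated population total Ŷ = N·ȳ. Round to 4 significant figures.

Var(Ŷ) = N²·Var(ȳ) = N²·(1 − n/N)·s²/n.
f = 6036/20356 = 0.29652191; Var(ȳ) = 0.70347809·217000000/6036 = 25290.713.
Var(Ŷ) = 20356² · 25290.713 = 1.047963 × 10^13.
SE(Ŷ) = √(1.047963 × 10^13) = 3.237 × 10^6.

3.237 × 10^6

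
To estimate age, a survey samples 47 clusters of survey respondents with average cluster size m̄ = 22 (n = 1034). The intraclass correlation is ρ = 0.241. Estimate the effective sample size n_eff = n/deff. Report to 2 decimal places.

170.60

deff = 1 + (22 − 1)·0.241 = 1 + 5.061 = 6.061.
n_eff = 1034 / 6.061 = 170.60.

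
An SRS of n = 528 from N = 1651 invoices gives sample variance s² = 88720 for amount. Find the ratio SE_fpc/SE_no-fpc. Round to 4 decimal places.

0.8247

f = n/N = 528/1651 = 0.31980618.
SE_no-fpc = √(s²/n) = 12.96265; SE_fpc = √((1−f)s²/n) = 10.690799.
Ratio = √(1−f) = 0.82473864.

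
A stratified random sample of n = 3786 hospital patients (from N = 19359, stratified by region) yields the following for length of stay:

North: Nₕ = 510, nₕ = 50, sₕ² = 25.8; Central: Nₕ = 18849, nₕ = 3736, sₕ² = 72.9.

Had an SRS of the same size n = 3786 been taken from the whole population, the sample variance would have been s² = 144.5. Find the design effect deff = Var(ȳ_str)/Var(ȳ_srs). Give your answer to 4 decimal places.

0.4936

Var(ȳ_str) = Σ Wₕ²(1−fₕ)sₕ²/nₕ with Wₕ = Nₕ/19359:
  North: (510/19359)²·(1−50/510)·25.8/50 = 3.2300695 × 10^-4
  Central: (18849/19359)²·(1−3736/18849)·72.9/3736 = 0.014831799
  → Var(ȳ_str) = 0.015154806.
Var(ȳ_srs) = (1 − 3786/19359)·144.5/3786 = 0.030702702.
deff = 0.015154806 / 0.030702702 = 0.4936.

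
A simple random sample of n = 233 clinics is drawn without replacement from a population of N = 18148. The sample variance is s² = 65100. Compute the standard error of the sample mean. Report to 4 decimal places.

Under SRS without replacement, Var(ȳ) = (1 − f)·s²/n with f = n/N = 233/18148 = 0.01283888.
Var(ȳ) = (1 − 0.01283888)·65100/233 = 0.98716112·279.39914 = 275.81197.
SE(ȳ) = √(275.81197) = 16.6076.

16.6076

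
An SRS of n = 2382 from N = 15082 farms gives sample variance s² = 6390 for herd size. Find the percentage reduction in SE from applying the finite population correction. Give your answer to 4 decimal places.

8.2360

f = n/N = 2382/15082 = 0.15793661.
SE_no-fpc = √(s²/n) = 1.6378705; SE_fpc = √((1−f)s²/n) = 1.5029756.
Ratio = √(1−f) = 0.91764012. Reduction = 100·(1 − 0.91764012) = 8.2360%.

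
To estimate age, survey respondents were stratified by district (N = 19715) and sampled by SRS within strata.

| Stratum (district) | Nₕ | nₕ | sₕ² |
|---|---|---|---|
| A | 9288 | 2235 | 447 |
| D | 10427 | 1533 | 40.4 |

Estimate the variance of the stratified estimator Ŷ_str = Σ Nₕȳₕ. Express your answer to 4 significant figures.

Var(Ŷ_str) = Σₕ Nₕ²(1 − fₕ)sₕ²/nₕ.
A: 9288²·(1 − 2235/9288)·447/2235 = 1.3101653 × 10^7.
D: 10427²·(1 − 1533/10427)·40.4/1533 = 2.4439691 × 10^6.
Sum = 1.5545622 × 10^7.

1.555 × 10^7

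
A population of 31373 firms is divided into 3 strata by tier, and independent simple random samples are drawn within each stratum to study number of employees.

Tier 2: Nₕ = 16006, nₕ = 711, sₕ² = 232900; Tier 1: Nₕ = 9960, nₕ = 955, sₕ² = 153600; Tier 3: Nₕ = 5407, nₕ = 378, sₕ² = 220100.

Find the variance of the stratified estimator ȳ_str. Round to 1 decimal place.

112.2

Var(ȳ_str) = Σₕ Wₕ²(1 − fₕ)sₕ²/nₕ with Wₕ = Nₕ/N, N = 31373.
Tier 2: Wₕ = 0.51018392; term = 0.51018392²·(1 − 0.04442084)·232900/711 = 81.474196.
Tier 1: Wₕ = 0.31747044; term = 0.31747044²·(1 − 0.09588353)·153600/955 = 14.656113.
Tier 3: Wₕ = 0.17234565; term = 0.17234565²·(1 − 0.06990938)·220100/378 = 16.086225.
Sum = 112.21653.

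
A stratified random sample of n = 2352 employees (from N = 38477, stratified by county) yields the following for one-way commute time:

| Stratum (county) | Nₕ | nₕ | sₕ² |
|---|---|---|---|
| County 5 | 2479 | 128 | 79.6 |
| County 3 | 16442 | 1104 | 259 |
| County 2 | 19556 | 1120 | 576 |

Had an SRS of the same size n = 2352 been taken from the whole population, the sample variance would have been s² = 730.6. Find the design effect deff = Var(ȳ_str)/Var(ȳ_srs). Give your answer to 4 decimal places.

0.5749

Var(ȳ_str) = Σ Wₕ²(1−fₕ)sₕ²/nₕ with Wₕ = Nₕ/38477:
  County 5: (2479/38477)²·(1−128/2479)·79.6/128 = 0.0024481039
  County 3: (16442/38477)²·(1−1104/16442)·259/1104 = 0.039962409
  County 2: (19556/38477)²·(1−1120/19556)·576/1120 = 0.12524165
  → Var(ȳ_str) = 0.16765216.
Var(ȳ_srs) = (1 − 2352/38477)·730.6/2352 = 0.29164128.
deff = 0.16765216 / 0.29164128 = 0.5749.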